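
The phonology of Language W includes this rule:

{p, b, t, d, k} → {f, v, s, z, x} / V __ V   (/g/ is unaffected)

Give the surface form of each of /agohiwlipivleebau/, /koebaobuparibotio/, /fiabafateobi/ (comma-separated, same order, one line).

agohiwlifivleevau, koevaovufarivosio, fiavafaseovi

/agohiwlipivleebau/: /p/ is a stop between vowels /i/ and /i/, so it spirantizes to the fricative [f]. /b/ is a stop between vowels /e/ and /a/, so it spirantizes to the fricative [v]. → [agohiwlifivleevau].
/koebaobuparibotio/: /b/ is a stop between vowels /e/ and /a/, so it spirantizes to the fricative [v]. /b/ is a stop between vowels /o/ and /u/, so it spirantizes to the fricative [v]. /p/ is a stop between vowels /u/ and /a/, so it spirantizes to the fricative [f]. /b/ is a stop between vowels /i/ and /o/, so it spirantizes to the fricative [v]. /t/ is a stop between vowels /o/ and /i/, so it spirantizes to the fricative [s]. → [koevaovufarivosio].
/fiabafateobi/: /b/ is a stop between vowels /a/ and /a/, so it spirantizes to the fricative [v]. /t/ is a stop between vowels /a/ and /e/, so it spirantizes to the fricative [s]. /b/ is a stop between vowels /o/ and /i/, so it spirantizes to the fricative [v]. → [fiavafaseovi].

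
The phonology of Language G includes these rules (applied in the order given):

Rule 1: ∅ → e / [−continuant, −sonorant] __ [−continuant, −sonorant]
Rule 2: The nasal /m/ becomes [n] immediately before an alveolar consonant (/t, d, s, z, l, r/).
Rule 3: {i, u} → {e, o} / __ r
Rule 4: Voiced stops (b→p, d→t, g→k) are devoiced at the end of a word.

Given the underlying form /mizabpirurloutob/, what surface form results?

Rule 1 (stop-cluster e-epenthesis): /b/ and /p/ form a stop–stop cluster, so [e] is inserted between them. /mizabpirurloutob/ → mizabepirurloutob.
Rule 2 (nasal place assimilation): no segment meets the environment; /mizabepirurloutob/ is unchanged.
Rule 3 (pre-rhotic lowering): /i/ is a high vowel immediately before /r/, so it lowers to [e]. /u/ is a high vowel immediately before /r/, so it lowers to [o]. /mizabepirurloutob/ → mizabeperorloutob.
Rule 4 (final devoicing): /b/ is a voiced stop in word-final position, so it devoices to [p]. /mizabeperorloutob/ → mizabeperorloutop.

mizabeperorloutop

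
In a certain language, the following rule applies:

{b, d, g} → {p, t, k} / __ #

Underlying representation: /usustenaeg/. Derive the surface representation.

/g/ is a voiced stop in word-final position, so it devoices to [k].
Surface form: [usustenaek].

usustenaek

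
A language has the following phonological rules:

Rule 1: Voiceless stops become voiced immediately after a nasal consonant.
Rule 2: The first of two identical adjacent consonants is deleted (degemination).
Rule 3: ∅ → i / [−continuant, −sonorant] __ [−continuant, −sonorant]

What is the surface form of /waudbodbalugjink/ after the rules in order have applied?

Rule 1 (post-nasal voicing): /k/ is a voiceless stop immediately after the nasal /n/, so it voices to [g]. /waudbodbalugjink/ → waudbodbalugjing.
Rule 2 (degemination): no segment meets the environment; /waudbodbalugjing/ is unchanged.
Rule 3 (stop-cluster i-epenthesis): /d/ and /b/ form a stop–stop cluster, so [i] is inserted between them. /d/ and /b/ form a stop–stop cluster, so [i] is inserted between them. /waudbodbalugjing/ → waudibodibalugjing.

waudibodibalugjing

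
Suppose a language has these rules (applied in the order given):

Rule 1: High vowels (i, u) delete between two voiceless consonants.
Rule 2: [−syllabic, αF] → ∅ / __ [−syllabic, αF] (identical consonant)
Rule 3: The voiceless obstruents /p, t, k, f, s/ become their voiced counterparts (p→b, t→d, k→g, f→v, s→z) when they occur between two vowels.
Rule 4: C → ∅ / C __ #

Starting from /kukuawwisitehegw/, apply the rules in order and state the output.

Rule 1 (high vowel syncope): /u/ is a high vowel flanked by voiceless consonants /k/ and /k/, so it deletes. /i/ is a high vowel flanked by voiceless consonants /s/ and /t/, so it deletes. /kukuawwisitehegw/ → kkuawwistehegw.
Rule 2 (degemination): /kk/ is a geminate; the first /k/ deletes. /ww/ is a geminate; the first /w/ deletes. /kkuawwistehegw/ → kuawistehegw.
Rule 3 (intervocalic voicing): no segment meets the environment; /kuawistehegw/ is unchanged.
Rule 4 (final cluster simplification): /w/ is the second consonant of a word-final cluster /gw/, so it deletes. /kuawistehegw/ → kuawisteheg.

kuawisteheg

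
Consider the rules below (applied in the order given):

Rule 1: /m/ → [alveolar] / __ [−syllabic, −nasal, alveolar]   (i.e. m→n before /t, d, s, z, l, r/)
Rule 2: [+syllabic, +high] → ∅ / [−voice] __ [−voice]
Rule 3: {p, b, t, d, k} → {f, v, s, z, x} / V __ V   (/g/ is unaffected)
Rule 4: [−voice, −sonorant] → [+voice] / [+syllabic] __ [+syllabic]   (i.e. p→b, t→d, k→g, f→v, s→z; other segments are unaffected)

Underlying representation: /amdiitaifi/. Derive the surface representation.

Rule 1 (nasal place assimilation): /m/ precedes the alveolar consonant /d/, so it assimilates in place to [n]. /amdiitaifi/ → andiitaifi.
Rule 2 (high vowel syncope): no segment meets the environment; /andiitaifi/ is unchanged.
Rule 3 (intervocalic spirantization): /t/ is a stop between vowels /i/ and /a/, so it spirantizes to the fricative [s]. /andiitaifi/ → andiisaifi.
Rule 4 (intervocalic voicing): /s/ is a voiceless obstruent between vowels /i/ and /a/, so it voices to [z]. /f/ is a voiceless obstruent between vowels /i/ and /i/, so it voices to [v]. /andiisaifi/ → andiizaivi.

andiizaivi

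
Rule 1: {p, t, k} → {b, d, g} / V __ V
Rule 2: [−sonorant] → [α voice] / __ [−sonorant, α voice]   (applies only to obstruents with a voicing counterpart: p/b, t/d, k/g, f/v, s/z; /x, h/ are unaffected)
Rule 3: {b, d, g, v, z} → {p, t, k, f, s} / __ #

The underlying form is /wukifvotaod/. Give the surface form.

Rule 1 (intervocalic voicing): /k/ is a voiceless stop between vowels /u/ and /i/, so it voices to [g]. /t/ is a voiceless stop between vowels /o/ and /a/, so it voices to [d]. /wukifvotaod/ → wugifvodaod.
Rule 2 (regressive voicing assimilation): /f/ precedes the voiced obstruent /v/, so it voices to [v] by assimilation. /wugifvodaod/ → wugivvodaod.
Rule 3 (final devoicing): /d/ is a voiced obstruent in word-final position, so it devoices to [t]. /wugivvodaod/ → wugivvodaot.

wugivvodaot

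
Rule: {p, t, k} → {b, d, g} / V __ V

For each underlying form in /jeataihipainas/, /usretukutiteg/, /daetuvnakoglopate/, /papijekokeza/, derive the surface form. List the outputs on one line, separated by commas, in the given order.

/jeataihipainas/: /t/ is a voiceless stop between vowels /a/ and /a/, so it voices to [d]. /p/ is a voiceless stop between vowels /i/ and /a/, so it voices to [b]. → [jeadaihibainas].
/usretukutiteg/: /t/ is a voiceless stop between vowels /e/ and /u/, so it voices to [d]. /k/ is a voiceless stop between vowels /u/ and /u/, so it voices to [g]. /t/ is a voiceless stop between vowels /u/ and /i/, so it voices to [d]. /t/ is a voiceless stop between vowels /i/ and /e/, so it voices to [d]. → [usredugudideg].
/daetuvnakoglopate/: /t/ is a voiceless stop between vowels /e/ and /u/, so it voices to [d]. /k/ is a voiceless stop between vowels /a/ and /o/, so it voices to [g]. /p/ is a voiceless stop between vowels /o/ and /a/, so it voices to [b]. /t/ is a voiceless stop between vowels /a/ and /e/, so it voices to [d]. → [daeduvnagoglobade].
/papijekokeza/: /p/ is a voiceless stop between vowels /a/ and /i/, so it voices to [b]. /k/ is a voiceless stop between vowels /e/ and /o/, so it voices to [g]. /k/ is a voiceless stop between vowels /o/ and /e/, so it voices to [g]. → [pabijegogeza].

jeadaihibainas, usredugudideg, daeduvnagoglobade, pabijegogeza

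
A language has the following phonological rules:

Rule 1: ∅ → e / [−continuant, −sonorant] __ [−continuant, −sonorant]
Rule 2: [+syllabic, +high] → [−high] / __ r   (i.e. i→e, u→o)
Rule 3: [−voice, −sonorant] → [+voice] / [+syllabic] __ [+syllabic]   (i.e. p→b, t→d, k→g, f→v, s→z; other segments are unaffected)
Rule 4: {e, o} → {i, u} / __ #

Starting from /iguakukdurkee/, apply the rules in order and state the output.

iguagugedorkei

Rule 1 (stop-cluster e-epenthesis): /k/ and /d/ form a stop–stop cluster, so [e] is inserted between them. /iguakukdurkee/ → iguakukedurkee.
Rule 2 (pre-rhotic lowering): /u/ is a high vowel immediately before /r/, so it lowers to [o]. /iguakukedurkee/ → iguakukedorkee.
Rule 3 (intervocalic voicing): /k/ is a voiceless obstruent between vowels /a/ and /u/, so it voices to [g]. /k/ is a voiceless obstruent between vowels /u/ and /e/, so it voices to [g]. /iguakukedorkee/ → iguagugedorkee.
Rule 4 (final vowel raising): /e/ is a mid vowel in word-final position, so it raises to [i]. /iguagugedorkee/ → iguagugedorkei.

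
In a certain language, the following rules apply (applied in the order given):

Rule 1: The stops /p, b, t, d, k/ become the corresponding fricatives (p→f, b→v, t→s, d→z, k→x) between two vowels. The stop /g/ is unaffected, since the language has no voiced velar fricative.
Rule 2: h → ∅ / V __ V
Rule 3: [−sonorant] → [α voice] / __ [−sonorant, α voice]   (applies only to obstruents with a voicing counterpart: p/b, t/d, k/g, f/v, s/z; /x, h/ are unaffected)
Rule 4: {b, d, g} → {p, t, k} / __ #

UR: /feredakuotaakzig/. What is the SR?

ferezaxuosaagzik

Rule 1 (intervocalic spirantization): /d/ is a stop between vowels /e/ and /a/, so it spirantizes to the fricative [z]. /k/ is a stop between vowels /a/ and /u/, so it spirantizes to the fricative [x]. /t/ is a stop between vowels /o/ and /a/, so it spirantizes to the fricative [s]. /feredakuotaakzig/ → ferezaxuosaakzig.
Rule 2 (intervocalic h-deletion): no segment meets the environment; /ferezaxuosaakzig/ is unchanged.
Rule 3 (regressive voicing assimilation): /k/ precedes the voiced obstruent /z/, so it voices to [g] by assimilation. /ferezaxuosaakzig/ → ferezaxuosaagzig.
Rule 4 (final devoicing): /g/ is a voiced stop in word-final position, so it devoices to [k]. /ferezaxuosaagzig/ → ferezaxuosaagzik.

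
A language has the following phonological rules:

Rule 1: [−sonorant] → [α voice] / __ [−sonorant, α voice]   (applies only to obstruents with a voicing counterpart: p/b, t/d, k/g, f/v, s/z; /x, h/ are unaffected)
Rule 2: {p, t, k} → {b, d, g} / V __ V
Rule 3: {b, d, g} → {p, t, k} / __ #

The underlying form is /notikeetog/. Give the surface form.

Rule 1 (regressive voicing assimilation): no segment meets the environment; /notikeetog/ is unchanged.
Rule 2 (intervocalic voicing): /t/ is a voiceless stop between vowels /o/ and /i/, so it voices to [d]. /k/ is a voiceless stop between vowels /i/ and /e/, so it voices to [g]. /t/ is a voiceless stop between vowels /e/ and /o/, so it voices to [d]. /notikeetog/ → nodigeedog.
Rule 3 (final devoicing): /g/ is a voiced stop in word-final position, so it devoices to [k]. /nodigeedog/ → nodigeedok.

nodigeedok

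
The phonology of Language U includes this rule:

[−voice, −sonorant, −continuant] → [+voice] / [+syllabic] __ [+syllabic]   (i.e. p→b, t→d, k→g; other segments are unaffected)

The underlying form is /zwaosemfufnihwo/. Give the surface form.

No segment of /zwaosemfufnihwo/ meets the structural description of the rule, so the form surfaces unchanged.

zwaosemfufnihwo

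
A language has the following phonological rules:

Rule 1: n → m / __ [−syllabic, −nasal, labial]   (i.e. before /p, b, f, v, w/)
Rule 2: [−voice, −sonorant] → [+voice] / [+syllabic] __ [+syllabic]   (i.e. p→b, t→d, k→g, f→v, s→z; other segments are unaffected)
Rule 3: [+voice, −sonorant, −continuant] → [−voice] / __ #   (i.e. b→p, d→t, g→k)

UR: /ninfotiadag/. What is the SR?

nimfodiadak

Rule 1 (nasal place assimilation): /n/ precedes the labial consonant /f/, so it assimilates in place to [m]. /ninfotiadag/ → nimfotiadag.
Rule 2 (intervocalic voicing): /t/ is a voiceless obstruent between vowels /o/ and /i/, so it voices to [d]. /nimfotiadag/ → nimfodiadag.
Rule 3 (final devoicing): /g/ is a voiced stop in word-final position, so it devoices to [k]. /nimfodiadag/ → nimfodiadak.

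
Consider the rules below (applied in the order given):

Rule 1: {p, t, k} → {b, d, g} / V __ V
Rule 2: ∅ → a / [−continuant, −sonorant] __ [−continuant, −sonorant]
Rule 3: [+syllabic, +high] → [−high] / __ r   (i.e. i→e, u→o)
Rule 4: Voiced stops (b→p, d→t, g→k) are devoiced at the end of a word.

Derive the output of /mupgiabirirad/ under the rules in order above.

Rule 1 (intervocalic voicing): no segment meets the environment; /mupgiabirirad/ is unchanged.
Rule 2 (stop-cluster a-epenthesis): /p/ and /g/ form a stop–stop cluster, so [a] is inserted between them. /mupgiabirirad/ → mupagiabirirad.
Rule 3 (pre-rhotic lowering): /i/ is a high vowel immediately before /r/, so it lowers to [e]. /i/ is a high vowel immediately before /r/, so it lowers to [e]. /mupagiabirirad/ → mupagiabererad.
Rule 4 (final devoicing): /d/ is a voiced stop in word-final position, so it devoices to [t]. /mupagiabererad/ → mupagiabererat.

mupagiabererat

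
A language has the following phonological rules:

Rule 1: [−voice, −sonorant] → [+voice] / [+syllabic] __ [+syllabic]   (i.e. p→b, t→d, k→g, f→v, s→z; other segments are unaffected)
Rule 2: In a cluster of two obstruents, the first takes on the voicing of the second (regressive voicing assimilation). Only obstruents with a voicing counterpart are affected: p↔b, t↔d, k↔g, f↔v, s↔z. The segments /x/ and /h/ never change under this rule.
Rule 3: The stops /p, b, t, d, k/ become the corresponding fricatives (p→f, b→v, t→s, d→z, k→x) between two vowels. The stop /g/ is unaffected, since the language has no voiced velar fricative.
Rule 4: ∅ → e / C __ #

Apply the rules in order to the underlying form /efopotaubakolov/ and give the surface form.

evovozauvagolove

Rule 1 (intervocalic voicing): /f/ is a voiceless obstruent between vowels /e/ and /o/, so it voices to [v]. /p/ is a voiceless obstruent between vowels /o/ and /o/, so it voices to [b]. /t/ is a voiceless obstruent between vowels /o/ and /a/, so it voices to [d]. /k/ is a voiceless obstruent between vowels /a/ and /o/, so it voices to [g]. /efopotaubakolov/ → evobodaubagolov.
Rule 2 (regressive voicing assimilation): no segment meets the environment; /evobodaubagolov/ is unchanged.
Rule 3 (intervocalic spirantization): /b/ is a stop between vowels /o/ and /o/, so it spirantizes to the fricative [v]. /d/ is a stop between vowels /o/ and /a/, so it spirantizes to the fricative [z]. /b/ is a stop between vowels /u/ and /a/, so it spirantizes to the fricative [v]. /evobodaubagolov/ → evovozauvagolov.
Rule 4 (final e-epenthesis): the form ends in the consonant /v/, so [e] is inserted word-finally. /evovozauvagolov/ → evovozauvagolove.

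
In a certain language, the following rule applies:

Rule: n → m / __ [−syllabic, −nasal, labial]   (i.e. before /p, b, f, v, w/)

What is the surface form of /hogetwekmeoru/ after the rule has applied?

No segment of /hogetwekmeoru/ meets the structural description of the rule, so the form surfaces unchanged.

hogetwekmeoru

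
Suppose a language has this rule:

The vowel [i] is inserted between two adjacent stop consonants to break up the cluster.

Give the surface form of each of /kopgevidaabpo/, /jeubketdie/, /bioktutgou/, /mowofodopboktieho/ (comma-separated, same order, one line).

/kopgevidaabpo/: /p/ and /g/ form a stop–stop cluster, so [i] is inserted between them. /b/ and /p/ form a stop–stop cluster, so [i] is inserted between them. → [kopigevidaabipo].
/jeubketdie/: /b/ and /k/ form a stop–stop cluster, so [i] is inserted between them. /t/ and /d/ form a stop–stop cluster, so [i] is inserted between them. → [jeubiketidie].
/bioktutgou/: /k/ and /t/ form a stop–stop cluster, so [i] is inserted between them. /t/ and /g/ form a stop–stop cluster, so [i] is inserted between them. → [biokitutigou].
/mowofodopboktieho/: /p/ and /b/ form a stop–stop cluster, so [i] is inserted between them. /k/ and /t/ form a stop–stop cluster, so [i] is inserted between them. → [mowofodopibokitieho].

kopigevidaabipo, jeubiketidie, biokitutigou, mowofodopibokitieho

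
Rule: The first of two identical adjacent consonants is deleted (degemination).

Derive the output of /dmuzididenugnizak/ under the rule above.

No segment of /dmuzididenugnizak/ meets the structural description of the rule, so the form surfaces unchanged.

dmuzididenugnizak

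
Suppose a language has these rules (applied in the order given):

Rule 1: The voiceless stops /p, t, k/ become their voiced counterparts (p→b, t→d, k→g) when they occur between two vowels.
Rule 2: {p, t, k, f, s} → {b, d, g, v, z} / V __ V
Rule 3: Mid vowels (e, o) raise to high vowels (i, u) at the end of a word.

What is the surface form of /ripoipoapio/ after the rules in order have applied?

Rule 1 (intervocalic voicing): /p/ is a voiceless stop between vowels /i/ and /o/, so it voices to [b]. /p/ is a voiceless stop between vowels /i/ and /o/, so it voices to [b]. /p/ is a voiceless stop between vowels /a/ and /i/, so it voices to [b]. /ripoipoapio/ → riboiboabio.
Rule 2 (intervocalic voicing): no segment meets the environment; /riboiboabio/ is unchanged.
Rule 3 (final vowel raising): /o/ is a mid vowel in word-final position, so it raises to [u]. /riboiboabio/ → riboiboabiu.

riboiboabiu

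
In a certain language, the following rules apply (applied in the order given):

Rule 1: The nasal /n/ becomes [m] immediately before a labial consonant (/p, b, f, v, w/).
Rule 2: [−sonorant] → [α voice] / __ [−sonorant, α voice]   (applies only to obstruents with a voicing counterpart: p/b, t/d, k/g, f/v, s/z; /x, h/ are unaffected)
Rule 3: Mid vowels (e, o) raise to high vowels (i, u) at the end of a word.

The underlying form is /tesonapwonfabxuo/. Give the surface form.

tesonapwomfapxuu

Rule 1 (nasal place assimilation): /n/ precedes the labial consonant /f/, so it assimilates in place to [m]. /tesonapwonfabxuo/ → tesonapwomfabxuo.
Rule 2 (regressive voicing assimilation): /b/ precedes the voiceless obstruent /x/, so it devoices to [p] by assimilation. /tesonapwomfabxuo/ → tesonapwomfapxuo.
Rule 3 (final vowel raising): /o/ is a mid vowel in word-final position, so it raises to [u]. /tesonapwomfapxuo/ → tesonapwomfapxuu.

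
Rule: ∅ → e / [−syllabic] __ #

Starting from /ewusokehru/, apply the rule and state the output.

ewusokehru

No segment of /ewusokehru/ meets the structural description of the rule, so the form surfaces unchanged.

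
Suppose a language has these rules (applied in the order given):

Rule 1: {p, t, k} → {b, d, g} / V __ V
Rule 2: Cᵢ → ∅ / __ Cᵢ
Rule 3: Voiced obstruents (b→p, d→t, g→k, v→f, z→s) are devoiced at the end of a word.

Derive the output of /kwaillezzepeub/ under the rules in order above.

kwailezebeup

Rule 1 (intervocalic voicing): /p/ is a voiceless stop between vowels /e/ and /e/, so it voices to [b]. /kwaillezzepeub/ → kwaillezzebeub.
Rule 2 (degemination): /ll/ is a geminate; the first /l/ deletes. /zz/ is a geminate; the first /z/ deletes. /kwaillezzebeub/ → kwailezebeub.
Rule 3 (final devoicing): /b/ is a voiced obstruent in word-final position, so it devoices to [p]. /kwailezebeub/ → kwailezebeup.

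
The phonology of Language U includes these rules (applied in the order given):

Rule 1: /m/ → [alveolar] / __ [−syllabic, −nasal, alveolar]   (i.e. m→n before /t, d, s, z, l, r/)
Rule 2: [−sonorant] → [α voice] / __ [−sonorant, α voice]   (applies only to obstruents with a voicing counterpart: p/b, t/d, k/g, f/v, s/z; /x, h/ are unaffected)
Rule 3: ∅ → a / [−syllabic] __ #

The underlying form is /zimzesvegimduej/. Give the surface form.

Rule 1 (nasal place assimilation): /m/ precedes the alveolar consonant /z/, so it assimilates in place to [n]. /m/ precedes the alveolar consonant /d/, so it assimilates in place to [n]. /zimzesvegimduej/ → zinzesveginduej.
Rule 2 (regressive voicing assimilation): /s/ precedes the voiced obstruent /v/, so it voices to [z] by assimilation. /zinzesveginduej/ → zinzezveginduej.
Rule 3 (final a-epenthesis): the form ends in the consonant /j/, so [a] is inserted word-finally. /zinzezveginduej/ → zinzezvegindueja.

zinzezvegindueja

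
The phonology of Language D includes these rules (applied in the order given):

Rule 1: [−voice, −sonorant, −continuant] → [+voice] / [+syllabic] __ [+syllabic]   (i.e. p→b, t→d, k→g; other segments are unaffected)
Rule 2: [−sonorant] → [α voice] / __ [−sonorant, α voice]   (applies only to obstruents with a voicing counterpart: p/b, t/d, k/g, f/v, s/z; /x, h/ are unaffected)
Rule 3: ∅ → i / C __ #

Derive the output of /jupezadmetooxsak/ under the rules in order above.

jubezadmedooxsaki

Rule 1 (intervocalic voicing): /p/ is a voiceless stop between vowels /u/ and /e/, so it voices to [b]. /t/ is a voiceless stop between vowels /e/ and /o/, so it voices to [d]. /jupezadmetooxsak/ → jubezadmedooxsak.
Rule 2 (regressive voicing assimilation): no segment meets the environment; /jubezadmedooxsak/ is unchanged.
Rule 3 (final i-epenthesis): the form ends in the consonant /k/, so [i] is inserted word-finally. /jubezadmedooxsak/ → jubezadmedooxsaki.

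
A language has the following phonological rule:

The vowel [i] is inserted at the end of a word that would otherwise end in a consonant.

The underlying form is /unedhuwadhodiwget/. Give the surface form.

unedhuwadhodiwgeti

the form ends in the consonant /t/, so [i] is inserted word-finally.
Surface form: [unedhuwadhodiwgeti].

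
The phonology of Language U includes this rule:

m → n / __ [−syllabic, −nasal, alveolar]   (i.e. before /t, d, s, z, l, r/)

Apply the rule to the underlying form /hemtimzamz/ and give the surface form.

/m/ precedes the alveolar consonant /t/, so it assimilates in place to [n].
/m/ precedes the alveolar consonant /z/, so it assimilates in place to [n].
/m/ precedes the alveolar consonant /z/, so it assimilates in place to [n].
Surface form: [hentinzanz].

hentinzanz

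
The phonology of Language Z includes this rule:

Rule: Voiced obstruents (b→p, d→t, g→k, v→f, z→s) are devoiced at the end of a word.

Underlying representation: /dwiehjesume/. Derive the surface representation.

dwiehjesume

No segment of /dwiehjesume/ meets the structural description of the rule, so the form surfaces unchanged.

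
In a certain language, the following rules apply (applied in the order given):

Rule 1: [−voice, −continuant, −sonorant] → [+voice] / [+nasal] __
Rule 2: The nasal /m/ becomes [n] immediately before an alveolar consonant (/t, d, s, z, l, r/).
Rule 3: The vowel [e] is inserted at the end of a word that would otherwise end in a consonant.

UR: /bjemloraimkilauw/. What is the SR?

bjenloraimgilauwe

Rule 1 (post-nasal voicing): /k/ is a voiceless stop immediately after the nasal /m/, so it voices to [g]. /bjemloraimkilauw/ → bjemloraimgilauw.
Rule 2 (nasal place assimilation): /m/ precedes the alveolar consonant /l/, so it assimilates in place to [n]. /bjemloraimgilauw/ → bjenloraimgilauw.
Rule 3 (final e-epenthesis): the form ends in the consonant /w/, so [e] is inserted word-finally. /bjenloraimgilauw/ → bjenloraimgilauwe.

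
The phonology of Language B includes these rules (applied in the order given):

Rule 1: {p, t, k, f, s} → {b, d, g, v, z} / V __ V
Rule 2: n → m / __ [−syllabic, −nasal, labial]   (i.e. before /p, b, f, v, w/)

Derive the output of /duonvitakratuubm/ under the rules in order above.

duomvidakraduubm

Rule 1 (intervocalic voicing): /t/ is a voiceless obstruent between vowels /i/ and /a/, so it voices to [d]. /t/ is a voiceless obstruent between vowels /a/ and /u/, so it voices to [d]. /duonvitakratuubm/ → duonvidakraduubm.
Rule 2 (nasal place assimilation): /n/ precedes the labial consonant /v/, so it assimilates in place to [m]. /duonvidakraduubm/ → duomvidakraduubm.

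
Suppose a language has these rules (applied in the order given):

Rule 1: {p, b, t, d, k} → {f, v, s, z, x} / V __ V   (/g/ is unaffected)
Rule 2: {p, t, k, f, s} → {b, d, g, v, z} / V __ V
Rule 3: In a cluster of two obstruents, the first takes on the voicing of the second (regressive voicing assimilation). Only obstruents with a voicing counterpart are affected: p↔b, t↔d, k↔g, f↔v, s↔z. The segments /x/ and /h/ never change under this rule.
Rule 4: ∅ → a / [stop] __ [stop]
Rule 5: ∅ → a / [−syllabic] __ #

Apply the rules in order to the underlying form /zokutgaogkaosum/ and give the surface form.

Rule 1 (intervocalic spirantization): /k/ is a stop between vowels /o/ and /u/, so it spirantizes to the fricative [x]. /zokutgaogkaosum/ → zoxutgaogkaosum.
Rule 2 (intervocalic voicing): /s/ is a voiceless obstruent between vowels /o/ and /u/, so it voices to [z]. /zoxutgaogkaosum/ → zoxutgaogkaozum.
Rule 3 (regressive voicing assimilation): /t/ precedes the voiced obstruent /g/, so it voices to [d] by assimilation. /g/ precedes the voiceless obstruent /k/, so it devoices to [k] by assimilation. /zoxutgaogkaozum/ → zoxudgaokkaozum.
Rule 4 (stop-cluster a-epenthesis): /d/ and /g/ form a stop–stop cluster, so [a] is inserted between them. /k/ and /k/ form a stop–stop cluster, so [a] is inserted between them. /zoxudgaokkaozum/ → zoxudagaokakaozum.
Rule 5 (final a-epenthesis): the form ends in the consonant /m/, so [a] is inserted word-finally. /zoxudagaokakaozum/ → zoxudagaokakaozuma.

zoxudagaokakaozuma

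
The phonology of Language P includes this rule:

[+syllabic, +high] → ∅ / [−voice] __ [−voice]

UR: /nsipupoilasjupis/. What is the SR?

/i/ is a high vowel flanked by voiceless consonants /s/ and /p/, so it deletes.
/u/ is a high vowel flanked by voiceless consonants /p/ and /p/, so it deletes.
/i/ is a high vowel flanked by voiceless consonants /p/ and /s/, so it deletes.
The other instances of /i/, /u/ do not occur in the required environment and remain unchanged.
Surface form: [nsppoilasjups].

nsppoilasjups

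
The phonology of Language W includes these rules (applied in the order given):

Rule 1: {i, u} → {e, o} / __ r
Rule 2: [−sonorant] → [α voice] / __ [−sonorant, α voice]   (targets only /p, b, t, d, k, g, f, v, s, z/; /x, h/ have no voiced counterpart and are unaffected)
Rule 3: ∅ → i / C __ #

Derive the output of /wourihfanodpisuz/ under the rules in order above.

woorihfanotpisuzi

Rule 1 (pre-rhotic lowering): /u/ is a high vowel immediately before /r/, so it lowers to [o]. /wourihfanodpisuz/ → woorihfanodpisuz.
Rule 2 (regressive voicing assimilation): /d/ precedes the voiceless obstruent /p/, so it devoices to [t] by assimilation. /woorihfanodpisuz/ → woorihfanotpisuz.
Rule 3 (final i-epenthesis): the form ends in the consonant /z/, so [i] is inserted word-finally. /woorihfanotpisuz/ → woorihfanotpisuzi.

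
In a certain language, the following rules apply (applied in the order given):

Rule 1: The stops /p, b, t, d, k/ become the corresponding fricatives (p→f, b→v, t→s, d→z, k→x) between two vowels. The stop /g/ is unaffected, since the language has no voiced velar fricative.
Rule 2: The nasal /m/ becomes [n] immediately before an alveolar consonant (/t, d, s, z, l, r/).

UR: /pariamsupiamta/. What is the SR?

Rule 1 (intervocalic spirantization): /p/ is a stop between vowels /u/ and /i/, so it spirantizes to the fricative [f]. /pariamsupiamta/ → pariamsufiamta.
Rule 2 (nasal place assimilation): /m/ precedes the alveolar consonant /s/, so it assimilates in place to [n]. /m/ precedes the alveolar consonant /t/, so it assimilates in place to [n]. /pariamsufiamta/ → pariansufianta.

pariansufianta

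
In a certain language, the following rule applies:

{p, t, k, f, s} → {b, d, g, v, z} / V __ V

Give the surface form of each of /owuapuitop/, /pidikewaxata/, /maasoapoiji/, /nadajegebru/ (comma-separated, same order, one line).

owuabuidop, pidigewaxada, maazoaboiji, nadajegebru

/owuapuitop/: /p/ is a voiceless obstruent between vowels /a/ and /u/, so it voices to [b]. /t/ is a voiceless obstruent between vowels /i/ and /o/, so it voices to [d]. → [owuabuidop].
/pidikewaxata/: /k/ is a voiceless obstruent between vowels /i/ and /e/, so it voices to [g]. /t/ is a voiceless obstruent between vowels /a/ and /a/, so it voices to [d]. → [pidigewaxada].
/maasoapoiji/: /s/ is a voiceless obstruent between vowels /a/ and /o/, so it voices to [z]. /p/ is a voiceless obstruent between vowels /a/ and /o/, so it voices to [b]. → [maazoaboiji].
/nadajegebru/: the rule's environment is not met; surfaces unchanged as [nadajegebru].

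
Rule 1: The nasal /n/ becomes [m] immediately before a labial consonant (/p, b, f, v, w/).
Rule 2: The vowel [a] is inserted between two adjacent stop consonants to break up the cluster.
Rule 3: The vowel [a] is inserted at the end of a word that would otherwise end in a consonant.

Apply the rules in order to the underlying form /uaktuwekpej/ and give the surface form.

Rule 1 (nasal place assimilation): no segment meets the environment; /uaktuwekpej/ is unchanged.
Rule 2 (stop-cluster a-epenthesis): /k/ and /t/ form a stop–stop cluster, so [a] is inserted between them. /k/ and /p/ form a stop–stop cluster, so [a] is inserted between them. /uaktuwekpej/ → uakatuwekapej.
Rule 3 (final a-epenthesis): the form ends in the consonant /j/, so [a] is inserted word-finally. /uakatuwekapej/ → uakatuwekapeja.

uakatuwekapeja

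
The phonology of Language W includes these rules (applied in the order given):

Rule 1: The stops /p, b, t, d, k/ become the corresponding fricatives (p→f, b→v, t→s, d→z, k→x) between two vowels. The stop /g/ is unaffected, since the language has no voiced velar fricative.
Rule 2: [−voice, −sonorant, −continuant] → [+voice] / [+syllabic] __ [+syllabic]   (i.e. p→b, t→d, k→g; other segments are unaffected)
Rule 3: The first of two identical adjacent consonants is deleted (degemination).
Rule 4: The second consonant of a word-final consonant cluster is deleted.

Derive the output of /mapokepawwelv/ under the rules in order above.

Rule 1 (intervocalic spirantization): /p/ is a stop between vowels /a/ and /o/, so it spirantizes to the fricative [f]. /k/ is a stop between vowels /o/ and /e/, so it spirantizes to the fricative [x]. /p/ is a stop between vowels /e/ and /a/, so it spirantizes to the fricative [f]. /mapokepawwelv/ → mafoxefawwelv.
Rule 2 (intervocalic voicing): no segment meets the environment; /mafoxefawwelv/ is unchanged.
Rule 3 (degemination): /ww/ is a geminate; the first /w/ deletes. /mafoxefawwelv/ → mafoxefawelv.
Rule 4 (final cluster simplification): /v/ is the second consonant of a word-final cluster /lv/, so it deletes. /mafoxefawelv/ → mafoxefawel.

mafoxefawel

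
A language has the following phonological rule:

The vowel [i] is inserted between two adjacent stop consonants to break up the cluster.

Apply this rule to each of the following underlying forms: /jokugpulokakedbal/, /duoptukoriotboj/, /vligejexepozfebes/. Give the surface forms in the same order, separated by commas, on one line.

/jokugpulokakedbal/: /g/ and /p/ form a stop–stop cluster, so [i] is inserted between them. /d/ and /b/ form a stop–stop cluster, so [i] is inserted between them. → [jokugipulokakedibal].
/duoptukoriotboj/: /p/ and /t/ form a stop–stop cluster, so [i] is inserted between them. /t/ and /b/ form a stop–stop cluster, so [i] is inserted between them. → [duopitukoriotiboj].
/vligejexepozfebes/: the rule's environment is not met; surfaces unchanged as [vligejexepozfebes].

jokugipulokakedibal, duopitukoriotiboj, vligejexepozfebes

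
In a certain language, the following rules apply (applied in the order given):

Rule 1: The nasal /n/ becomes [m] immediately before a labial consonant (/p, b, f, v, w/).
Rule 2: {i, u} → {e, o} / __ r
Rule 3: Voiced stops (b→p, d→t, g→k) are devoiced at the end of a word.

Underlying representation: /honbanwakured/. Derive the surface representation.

hombamwakoret

Rule 1 (nasal place assimilation): /n/ precedes the labial consonant /b/, so it assimilates in place to [m]. /n/ precedes the labial consonant /w/, so it assimilates in place to [m]. /honbanwakured/ → hombamwakured.
Rule 2 (pre-rhotic lowering): /u/ is a high vowel immediately before /r/, so it lowers to [o]. /hombamwakured/ → hombamwakored.
Rule 3 (final devoicing): /d/ is a voiced stop in word-final position, so it devoices to [t]. /hombamwakored/ → hombamwakoret.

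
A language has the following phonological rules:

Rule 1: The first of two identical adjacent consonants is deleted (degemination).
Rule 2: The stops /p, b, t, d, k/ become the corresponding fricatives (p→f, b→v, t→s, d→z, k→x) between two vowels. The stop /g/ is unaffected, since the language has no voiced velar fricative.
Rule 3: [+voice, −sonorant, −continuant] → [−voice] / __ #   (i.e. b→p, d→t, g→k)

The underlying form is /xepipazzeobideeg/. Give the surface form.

Rule 1 (degemination): /zz/ is a geminate; the first /z/ deletes. /xepipazzeobideeg/ → xepipazeobideeg.
Rule 2 (intervocalic spirantization): /p/ is a stop between vowels /e/ and /i/, so it spirantizes to the fricative [f]. /p/ is a stop between vowels /i/ and /a/, so it spirantizes to the fricative [f]. /b/ is a stop between vowels /o/ and /i/, so it spirantizes to the fricative [v]. /d/ is a stop between vowels /i/ and /e/, so it spirantizes to the fricative [z]. /xepipazeobideeg/ → xefifazeovizeeg.
Rule 3 (final devoicing): /g/ is a voiced stop in word-final position, so it devoices to [k]. /xefifazeovizeeg/ → xefifazeovizeek.

xefifazeovizeek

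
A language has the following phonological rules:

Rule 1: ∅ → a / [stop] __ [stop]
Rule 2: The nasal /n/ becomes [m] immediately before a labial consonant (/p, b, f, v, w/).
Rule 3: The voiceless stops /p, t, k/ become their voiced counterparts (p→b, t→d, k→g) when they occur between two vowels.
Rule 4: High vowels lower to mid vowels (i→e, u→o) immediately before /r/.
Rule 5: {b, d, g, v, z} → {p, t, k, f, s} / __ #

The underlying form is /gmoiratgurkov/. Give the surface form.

gmoeradagorkof

Rule 1 (stop-cluster a-epenthesis): /t/ and /g/ form a stop–stop cluster, so [a] is inserted between them. /gmoiratgurkov/ → gmoiratagurkov.
Rule 2 (nasal place assimilation): no segment meets the environment; /gmoiratagurkov/ is unchanged.
Rule 3 (intervocalic voicing): /t/ is a voiceless stop between vowels /a/ and /a/, so it voices to [d]. /gmoiratagurkov/ → gmoiradagurkov.
Rule 4 (pre-rhotic lowering): /i/ is a high vowel immediately before /r/, so it lowers to [e]. /u/ is a high vowel immediately before /r/, so it lowers to [o]. /gmoiradagurkov/ → gmoeradagorkov.
Rule 5 (final devoicing): /v/ is a voiced obstruent in word-final position, so it devoices to [f]. /gmoeradagorkov/ → gmoeradagorkof.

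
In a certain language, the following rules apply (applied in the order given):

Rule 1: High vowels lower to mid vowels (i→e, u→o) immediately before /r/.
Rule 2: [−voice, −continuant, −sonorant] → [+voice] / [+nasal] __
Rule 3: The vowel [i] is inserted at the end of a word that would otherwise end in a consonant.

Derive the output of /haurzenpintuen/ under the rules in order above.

haorzenbindueni

Rule 1 (pre-rhotic lowering): /u/ is a high vowel immediately before /r/, so it lowers to [o]. /haurzenpintuen/ → haorzenpintuen.
Rule 2 (post-nasal voicing): /p/ is a voiceless stop immediately after the nasal /n/, so it voices to [b]. /t/ is a voiceless stop immediately after the nasal /n/, so it voices to [d]. /haorzenpintuen/ → haorzenbinduen.
Rule 3 (final i-epenthesis): the form ends in the consonant /n/, so [i] is inserted word-finally. /haorzenbinduen/ → haorzenbindueni.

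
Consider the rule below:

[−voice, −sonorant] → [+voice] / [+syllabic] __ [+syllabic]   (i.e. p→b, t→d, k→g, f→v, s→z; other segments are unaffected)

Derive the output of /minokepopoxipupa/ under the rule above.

minogeboboxibuba

/k/ is a voiceless obstruent between vowels /o/ and /e/, so it voices to [g].
/p/ is a voiceless obstruent between vowels /e/ and /o/, so it voices to [b].
/p/ is a voiceless obstruent between vowels /o/ and /o/, so it voices to [b].
/p/ is a voiceless obstruent between vowels /i/ and /u/, so it voices to [b].
/p/ is a voiceless obstruent between vowels /u/ and /a/, so it voices to [b].
Surface form: [minogeboboxibuba].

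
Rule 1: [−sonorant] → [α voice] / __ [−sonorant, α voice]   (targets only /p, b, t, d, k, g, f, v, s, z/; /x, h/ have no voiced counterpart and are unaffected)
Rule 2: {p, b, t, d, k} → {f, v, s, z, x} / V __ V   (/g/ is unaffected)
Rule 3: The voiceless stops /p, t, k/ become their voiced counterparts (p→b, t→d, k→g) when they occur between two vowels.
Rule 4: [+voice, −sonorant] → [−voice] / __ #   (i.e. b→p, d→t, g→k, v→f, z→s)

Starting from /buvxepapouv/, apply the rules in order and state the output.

Rule 1 (regressive voicing assimilation): /v/ precedes the voiceless obstruent /x/, so it devoices to [f] by assimilation. /buvxepapouv/ → bufxepapouv.
Rule 2 (intervocalic spirantization): /p/ is a stop between vowels /e/ and /a/, so it spirantizes to the fricative [f]. /p/ is a stop between vowels /a/ and /o/, so it spirantizes to the fricative [f]. /bufxepapouv/ → bufxefafouv.
Rule 3 (intervocalic voicing): no segment meets the environment; /bufxefafouv/ is unchanged.
Rule 4 (final devoicing): /v/ is a voiced obstruent in word-final position, so it devoices to [f]. /bufxefafouv/ → bufxefafouf.

bufxefafouf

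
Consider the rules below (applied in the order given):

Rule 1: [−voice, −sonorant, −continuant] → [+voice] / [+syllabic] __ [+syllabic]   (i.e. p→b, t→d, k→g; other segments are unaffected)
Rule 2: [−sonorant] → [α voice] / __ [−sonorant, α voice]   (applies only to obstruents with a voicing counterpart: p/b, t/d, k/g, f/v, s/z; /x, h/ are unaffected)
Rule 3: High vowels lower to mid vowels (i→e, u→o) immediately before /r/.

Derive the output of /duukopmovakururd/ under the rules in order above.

Rule 1 (intervocalic voicing): /k/ is a voiceless stop between vowels /u/ and /o/, so it voices to [g]. /k/ is a voiceless stop between vowels /a/ and /u/, so it voices to [g]. /duukopmovakururd/ → duugopmovagururd.
Rule 2 (regressive voicing assimilation): no segment meets the environment; /duugopmovagururd/ is unchanged.
Rule 3 (pre-rhotic lowering): /u/ is a high vowel immediately before /r/, so it lowers to [o]. /u/ is a high vowel immediately before /r/, so it lowers to [o]. /duugopmovagururd/ → duugopmovagorord.

duugopmovagorord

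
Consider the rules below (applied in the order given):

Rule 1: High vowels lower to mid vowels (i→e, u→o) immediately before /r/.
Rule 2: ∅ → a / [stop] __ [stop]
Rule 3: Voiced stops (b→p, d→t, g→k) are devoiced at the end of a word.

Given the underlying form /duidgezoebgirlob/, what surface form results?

duidagezoebagerlop

Rule 1 (pre-rhotic lowering): /i/ is a high vowel immediately before /r/, so it lowers to [e]. /duidgezoebgirlob/ → duidgezoebgerlob.
Rule 2 (stop-cluster a-epenthesis): /d/ and /g/ form a stop–stop cluster, so [a] is inserted between them. /b/ and /g/ form a stop–stop cluster, so [a] is inserted between them. /duidgezoebgerlob/ → duidagezoebagerlob.
Rule 3 (final devoicing): /b/ is a voiced stop in word-final position, so it devoices to [p]. /duidagezoebagerlob/ → duidagezoebagerlop.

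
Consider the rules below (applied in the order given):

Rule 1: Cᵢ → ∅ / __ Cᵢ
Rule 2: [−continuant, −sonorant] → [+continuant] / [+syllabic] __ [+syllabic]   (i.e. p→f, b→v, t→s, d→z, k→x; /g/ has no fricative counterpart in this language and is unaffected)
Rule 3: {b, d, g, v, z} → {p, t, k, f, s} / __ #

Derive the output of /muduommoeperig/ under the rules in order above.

Rule 1 (degemination): /mm/ is a geminate; the first /m/ deletes. /muduommoeperig/ → muduomoeperig.
Rule 2 (intervocalic spirantization): /d/ is a stop between vowels /u/ and /u/, so it spirantizes to the fricative [z]. /p/ is a stop between vowels /e/ and /e/, so it spirantizes to the fricative [f]. /muduomoeperig/ → muzuomoeferig.
Rule 3 (final devoicing): /g/ is a voiced obstruent in word-final position, so it devoices to [k]. /muzuomoeferig/ → muzuomoeferik.

muzuomoeferik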